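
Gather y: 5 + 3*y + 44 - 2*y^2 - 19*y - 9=-2*y^2 - 16*y + 40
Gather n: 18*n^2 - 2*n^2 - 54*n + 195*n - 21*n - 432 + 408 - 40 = 16*n^2 + 120*n - 64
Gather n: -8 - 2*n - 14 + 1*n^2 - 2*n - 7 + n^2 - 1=2*n^2 - 4*n - 30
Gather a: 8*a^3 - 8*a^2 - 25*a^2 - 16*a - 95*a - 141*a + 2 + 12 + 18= 8*a^3 - 33*a^2 - 252*a + 32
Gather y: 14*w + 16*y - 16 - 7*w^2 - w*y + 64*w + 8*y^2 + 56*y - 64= -7*w^2 + 78*w + 8*y^2 + y*(72 - w) - 80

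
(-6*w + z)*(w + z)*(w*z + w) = -6*w^3*z - 6*w^3 - 5*w^2*z^2 - 5*w^2*z + w*z^3 + w*z^2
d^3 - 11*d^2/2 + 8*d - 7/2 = (d - 7/2)*(d - 1)^2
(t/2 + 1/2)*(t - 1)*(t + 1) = t^3/2 + t^2/2 - t/2 - 1/2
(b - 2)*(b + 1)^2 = b^3 - 3*b - 2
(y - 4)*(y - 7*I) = y^2 - 4*y - 7*I*y + 28*I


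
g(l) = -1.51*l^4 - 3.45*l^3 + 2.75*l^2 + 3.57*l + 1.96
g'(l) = -6.04*l^3 - 10.35*l^2 + 5.5*l + 3.57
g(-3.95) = -124.20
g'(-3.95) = 192.60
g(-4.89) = -409.73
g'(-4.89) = 435.44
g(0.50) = 3.91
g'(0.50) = 2.98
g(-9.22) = -8005.06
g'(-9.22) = 3807.04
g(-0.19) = 1.40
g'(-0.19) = 2.19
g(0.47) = 3.81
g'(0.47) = 3.24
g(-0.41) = 1.15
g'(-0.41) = -0.01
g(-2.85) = -5.64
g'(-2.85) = 43.65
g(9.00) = -12165.32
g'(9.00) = -5188.44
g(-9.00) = -7199.48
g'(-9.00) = 3518.88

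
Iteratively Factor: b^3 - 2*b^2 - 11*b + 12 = (b - 1)*(b^2 - b - 12) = (b - 1)*(b + 3)*(b - 4)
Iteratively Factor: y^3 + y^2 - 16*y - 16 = (y + 4)*(y^2 - 3*y - 4) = (y + 1)*(y + 4)*(y - 4)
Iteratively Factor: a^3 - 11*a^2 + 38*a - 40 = (a - 4)*(a^2 - 7*a + 10) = (a - 5)*(a - 4)*(a - 2)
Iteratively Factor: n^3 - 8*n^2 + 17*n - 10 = (n - 5)*(n^2 - 3*n + 2) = (n - 5)*(n - 2)*(n - 1)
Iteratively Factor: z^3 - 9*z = (z)*(z^2 - 9) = z*(z + 3)*(z - 3)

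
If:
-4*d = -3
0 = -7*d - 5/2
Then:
No Solution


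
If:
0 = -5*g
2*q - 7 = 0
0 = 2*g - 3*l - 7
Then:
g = 0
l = -7/3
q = 7/2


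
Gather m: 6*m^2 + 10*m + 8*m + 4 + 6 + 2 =6*m^2 + 18*m + 12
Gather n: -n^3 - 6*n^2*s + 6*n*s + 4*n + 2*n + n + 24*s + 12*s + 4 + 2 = -n^3 - 6*n^2*s + n*(6*s + 7) + 36*s + 6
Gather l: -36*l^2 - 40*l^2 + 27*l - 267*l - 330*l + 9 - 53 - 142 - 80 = -76*l^2 - 570*l - 266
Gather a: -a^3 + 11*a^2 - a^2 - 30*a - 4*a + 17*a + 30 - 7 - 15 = -a^3 + 10*a^2 - 17*a + 8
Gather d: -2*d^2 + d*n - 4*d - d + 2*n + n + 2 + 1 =-2*d^2 + d*(n - 5) + 3*n + 3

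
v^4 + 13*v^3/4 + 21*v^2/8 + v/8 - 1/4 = (v - 1/4)*(v + 1/2)*(v + 1)*(v + 2)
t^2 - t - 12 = (t - 4)*(t + 3)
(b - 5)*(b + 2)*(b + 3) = b^3 - 19*b - 30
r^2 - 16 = (r - 4)*(r + 4)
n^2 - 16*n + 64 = (n - 8)^2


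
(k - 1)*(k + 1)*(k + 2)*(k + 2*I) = k^4 + 2*k^3 + 2*I*k^3 - k^2 + 4*I*k^2 - 2*k - 2*I*k - 4*I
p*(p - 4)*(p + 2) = p^3 - 2*p^2 - 8*p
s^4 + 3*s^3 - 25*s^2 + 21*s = s*(s - 3)*(s - 1)*(s + 7)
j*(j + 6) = j^2 + 6*j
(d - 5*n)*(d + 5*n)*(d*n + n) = d^3*n + d^2*n - 25*d*n^3 - 25*n^3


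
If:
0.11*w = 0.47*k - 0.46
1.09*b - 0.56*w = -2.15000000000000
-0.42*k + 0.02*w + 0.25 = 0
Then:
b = -3.03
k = 0.50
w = -2.06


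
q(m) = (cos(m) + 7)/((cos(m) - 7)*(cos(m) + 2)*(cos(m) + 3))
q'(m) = -sin(m)/((cos(m) - 7)*(cos(m) + 2)*(cos(m) + 3)) + (cos(m) + 7)*sin(m)/((cos(m) - 7)*(cos(m) + 2)*(cos(m) + 3)^2) + (cos(m) + 7)*sin(m)/((cos(m) - 7)*(cos(m) + 2)^2*(cos(m) + 3)) + (cos(m) + 7)*sin(m)/((cos(m) - 7)^2*(cos(m) + 2)*(cos(m) + 3))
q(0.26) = -0.11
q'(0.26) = -0.01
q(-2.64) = -0.33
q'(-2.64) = 0.17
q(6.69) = -0.11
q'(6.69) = -0.01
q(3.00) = -0.37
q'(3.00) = -0.06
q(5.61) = -0.12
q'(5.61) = 0.02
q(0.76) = -0.12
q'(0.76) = -0.03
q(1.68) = -0.18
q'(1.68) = -0.10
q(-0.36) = -0.11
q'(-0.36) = 0.01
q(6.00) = -0.11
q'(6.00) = 0.01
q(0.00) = -0.11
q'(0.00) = 0.00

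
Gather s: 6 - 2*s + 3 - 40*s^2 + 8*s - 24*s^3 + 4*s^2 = -24*s^3 - 36*s^2 + 6*s + 9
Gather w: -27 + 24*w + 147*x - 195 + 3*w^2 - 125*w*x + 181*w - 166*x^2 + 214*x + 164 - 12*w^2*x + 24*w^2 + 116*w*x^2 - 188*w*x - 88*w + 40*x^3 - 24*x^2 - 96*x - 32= w^2*(27 - 12*x) + w*(116*x^2 - 313*x + 117) + 40*x^3 - 190*x^2 + 265*x - 90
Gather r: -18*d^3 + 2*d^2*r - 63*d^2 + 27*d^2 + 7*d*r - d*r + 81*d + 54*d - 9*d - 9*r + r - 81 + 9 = -18*d^3 - 36*d^2 + 126*d + r*(2*d^2 + 6*d - 8) - 72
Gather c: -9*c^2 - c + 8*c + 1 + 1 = -9*c^2 + 7*c + 2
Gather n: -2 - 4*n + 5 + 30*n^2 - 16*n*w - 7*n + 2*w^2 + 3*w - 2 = 30*n^2 + n*(-16*w - 11) + 2*w^2 + 3*w + 1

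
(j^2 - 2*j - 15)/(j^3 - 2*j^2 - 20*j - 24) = (-j^2 + 2*j + 15)/(-j^3 + 2*j^2 + 20*j + 24)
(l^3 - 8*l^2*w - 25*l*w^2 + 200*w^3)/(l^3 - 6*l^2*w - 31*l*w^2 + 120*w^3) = (-l + 5*w)/(-l + 3*w)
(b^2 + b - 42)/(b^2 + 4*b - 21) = (b - 6)/(b - 3)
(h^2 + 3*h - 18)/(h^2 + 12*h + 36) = (h - 3)/(h + 6)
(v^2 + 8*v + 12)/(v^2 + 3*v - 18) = (v + 2)/(v - 3)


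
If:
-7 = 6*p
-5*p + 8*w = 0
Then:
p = -7/6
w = -35/48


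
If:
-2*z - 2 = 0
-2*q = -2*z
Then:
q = -1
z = -1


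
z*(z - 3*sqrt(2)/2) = z^2 - 3*sqrt(2)*z/2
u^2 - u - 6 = (u - 3)*(u + 2)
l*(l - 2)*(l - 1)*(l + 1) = l^4 - 2*l^3 - l^2 + 2*l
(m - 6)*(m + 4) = m^2 - 2*m - 24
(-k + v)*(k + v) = -k^2 + v^2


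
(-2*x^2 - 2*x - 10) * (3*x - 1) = -6*x^3 - 4*x^2 - 28*x + 10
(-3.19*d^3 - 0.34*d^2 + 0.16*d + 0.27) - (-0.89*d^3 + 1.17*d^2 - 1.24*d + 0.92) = -2.3*d^3 - 1.51*d^2 + 1.4*d - 0.65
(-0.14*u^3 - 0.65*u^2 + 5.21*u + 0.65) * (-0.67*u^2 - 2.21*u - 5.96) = 0.0938*u^5 + 0.7449*u^4 - 1.2198*u^3 - 8.0756*u^2 - 32.4881*u - 3.874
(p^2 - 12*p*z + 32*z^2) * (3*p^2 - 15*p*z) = 3*p^4 - 51*p^3*z + 276*p^2*z^2 - 480*p*z^3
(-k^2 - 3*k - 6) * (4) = -4*k^2 - 12*k - 24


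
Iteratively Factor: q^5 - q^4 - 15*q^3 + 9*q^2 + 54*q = (q + 2)*(q^4 - 3*q^3 - 9*q^2 + 27*q) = (q + 2)*(q + 3)*(q^3 - 6*q^2 + 9*q) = (q - 3)*(q + 2)*(q + 3)*(q^2 - 3*q) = (q - 3)^2*(q + 2)*(q + 3)*(q)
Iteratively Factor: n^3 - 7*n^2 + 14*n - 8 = (n - 1)*(n^2 - 6*n + 8) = (n - 4)*(n - 1)*(n - 2)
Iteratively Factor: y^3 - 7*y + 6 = (y - 2)*(y^2 + 2*y - 3) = (y - 2)*(y + 3)*(y - 1)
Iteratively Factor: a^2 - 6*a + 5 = (a - 1)*(a - 5)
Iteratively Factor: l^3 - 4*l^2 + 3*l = (l - 1)*(l^2 - 3*l) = l*(l - 1)*(l - 3)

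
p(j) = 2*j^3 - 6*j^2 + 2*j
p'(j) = 6*j^2 - 12*j + 2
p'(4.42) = 66.18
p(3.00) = 6.00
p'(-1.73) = 40.72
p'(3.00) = 20.00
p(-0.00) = 0.00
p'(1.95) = 1.42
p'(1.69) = -1.14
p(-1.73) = -31.77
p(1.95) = -4.09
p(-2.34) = -63.16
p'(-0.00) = 2.00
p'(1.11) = -3.93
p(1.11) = -2.44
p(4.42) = 64.32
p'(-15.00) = 1532.00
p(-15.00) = -8130.00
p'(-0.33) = 6.61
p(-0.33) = -1.39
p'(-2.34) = 62.93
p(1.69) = -4.10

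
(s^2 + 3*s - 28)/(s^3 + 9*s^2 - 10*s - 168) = 1/(s + 6)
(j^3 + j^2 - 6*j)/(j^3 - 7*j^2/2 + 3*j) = 2*(j + 3)/(2*j - 3)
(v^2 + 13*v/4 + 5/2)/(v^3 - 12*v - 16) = (v + 5/4)/(v^2 - 2*v - 8)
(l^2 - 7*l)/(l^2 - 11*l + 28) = l/(l - 4)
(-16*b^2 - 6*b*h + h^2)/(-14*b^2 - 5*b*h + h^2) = (8*b - h)/(7*b - h)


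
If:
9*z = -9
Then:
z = -1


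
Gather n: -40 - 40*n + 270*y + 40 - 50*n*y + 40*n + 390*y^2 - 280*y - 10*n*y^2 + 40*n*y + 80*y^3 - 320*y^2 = n*(-10*y^2 - 10*y) + 80*y^3 + 70*y^2 - 10*y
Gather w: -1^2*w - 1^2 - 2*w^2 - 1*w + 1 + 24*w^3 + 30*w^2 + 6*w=24*w^3 + 28*w^2 + 4*w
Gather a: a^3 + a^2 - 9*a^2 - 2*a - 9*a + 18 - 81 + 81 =a^3 - 8*a^2 - 11*a + 18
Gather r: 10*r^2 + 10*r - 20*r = 10*r^2 - 10*r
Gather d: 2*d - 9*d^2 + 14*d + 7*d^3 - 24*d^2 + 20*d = 7*d^3 - 33*d^2 + 36*d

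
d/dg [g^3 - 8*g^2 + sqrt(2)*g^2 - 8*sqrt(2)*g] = 3*g^2 - 16*g + 2*sqrt(2)*g - 8*sqrt(2)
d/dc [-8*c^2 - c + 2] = -16*c - 1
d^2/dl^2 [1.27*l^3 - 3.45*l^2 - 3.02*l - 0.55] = 7.62*l - 6.9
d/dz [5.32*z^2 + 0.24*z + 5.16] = 10.64*z + 0.24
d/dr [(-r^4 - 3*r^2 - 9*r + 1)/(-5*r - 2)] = (15*r^4 + 8*r^3 + 15*r^2 + 12*r + 23)/(25*r^2 + 20*r + 4)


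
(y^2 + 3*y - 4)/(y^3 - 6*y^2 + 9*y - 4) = (y + 4)/(y^2 - 5*y + 4)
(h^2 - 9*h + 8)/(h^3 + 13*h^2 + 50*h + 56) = (h^2 - 9*h + 8)/(h^3 + 13*h^2 + 50*h + 56)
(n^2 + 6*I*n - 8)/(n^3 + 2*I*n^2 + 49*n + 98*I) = (n + 4*I)/(n^2 + 49)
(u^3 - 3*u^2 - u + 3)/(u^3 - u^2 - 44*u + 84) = (u^3 - 3*u^2 - u + 3)/(u^3 - u^2 - 44*u + 84)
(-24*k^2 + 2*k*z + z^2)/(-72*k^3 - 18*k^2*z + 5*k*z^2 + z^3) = 1/(3*k + z)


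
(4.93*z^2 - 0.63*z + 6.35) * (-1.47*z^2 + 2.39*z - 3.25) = -7.2471*z^4 + 12.7088*z^3 - 26.8627*z^2 + 17.224*z - 20.6375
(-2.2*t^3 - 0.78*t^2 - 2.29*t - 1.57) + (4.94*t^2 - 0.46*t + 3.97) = -2.2*t^3 + 4.16*t^2 - 2.75*t + 2.4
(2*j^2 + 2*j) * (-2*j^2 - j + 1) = -4*j^4 - 6*j^3 + 2*j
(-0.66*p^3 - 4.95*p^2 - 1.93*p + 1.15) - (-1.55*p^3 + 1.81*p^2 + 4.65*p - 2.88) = 0.89*p^3 - 6.76*p^2 - 6.58*p + 4.03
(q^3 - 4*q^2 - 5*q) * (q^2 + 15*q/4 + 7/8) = q^5 - q^4/4 - 153*q^3/8 - 89*q^2/4 - 35*q/8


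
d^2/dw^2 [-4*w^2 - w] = -8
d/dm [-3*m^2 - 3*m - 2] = -6*m - 3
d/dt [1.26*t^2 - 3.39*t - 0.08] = 2.52*t - 3.39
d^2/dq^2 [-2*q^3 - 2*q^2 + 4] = -12*q - 4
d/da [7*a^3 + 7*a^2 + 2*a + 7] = 21*a^2 + 14*a + 2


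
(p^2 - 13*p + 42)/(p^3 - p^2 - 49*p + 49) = (p - 6)/(p^2 + 6*p - 7)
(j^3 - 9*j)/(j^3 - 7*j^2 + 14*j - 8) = j*(j^2 - 9)/(j^3 - 7*j^2 + 14*j - 8)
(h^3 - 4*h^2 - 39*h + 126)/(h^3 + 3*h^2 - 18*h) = (h - 7)/h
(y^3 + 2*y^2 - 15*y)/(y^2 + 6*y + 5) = y*(y - 3)/(y + 1)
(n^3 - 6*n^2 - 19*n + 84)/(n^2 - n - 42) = (n^2 + n - 12)/(n + 6)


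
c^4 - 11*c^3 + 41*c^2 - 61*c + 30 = (c - 5)*(c - 3)*(c - 2)*(c - 1)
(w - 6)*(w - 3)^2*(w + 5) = w^4 - 7*w^3 - 15*w^2 + 171*w - 270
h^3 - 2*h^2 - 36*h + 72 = (h - 6)*(h - 2)*(h + 6)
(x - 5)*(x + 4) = x^2 - x - 20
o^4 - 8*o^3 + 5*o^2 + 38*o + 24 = (o - 6)*(o - 4)*(o + 1)^2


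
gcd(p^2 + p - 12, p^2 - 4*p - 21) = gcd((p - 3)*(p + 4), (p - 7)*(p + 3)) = 1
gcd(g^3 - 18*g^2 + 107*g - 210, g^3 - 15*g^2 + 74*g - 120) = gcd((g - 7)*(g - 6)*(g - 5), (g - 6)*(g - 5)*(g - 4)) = g^2 - 11*g + 30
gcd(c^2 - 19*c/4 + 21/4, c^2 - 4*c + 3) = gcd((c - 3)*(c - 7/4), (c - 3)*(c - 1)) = c - 3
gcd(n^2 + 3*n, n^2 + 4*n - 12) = 1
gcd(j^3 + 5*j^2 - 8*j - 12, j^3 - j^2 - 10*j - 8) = j + 1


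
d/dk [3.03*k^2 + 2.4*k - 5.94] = 6.06*k + 2.4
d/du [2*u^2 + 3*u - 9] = 4*u + 3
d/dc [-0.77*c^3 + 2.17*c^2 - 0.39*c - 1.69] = -2.31*c^2 + 4.34*c - 0.39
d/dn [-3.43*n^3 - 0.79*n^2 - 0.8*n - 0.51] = -10.29*n^2 - 1.58*n - 0.8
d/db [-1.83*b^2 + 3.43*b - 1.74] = 3.43 - 3.66*b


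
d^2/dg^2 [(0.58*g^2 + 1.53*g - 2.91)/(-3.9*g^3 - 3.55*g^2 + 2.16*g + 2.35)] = (-17.6436*g^6 - 139.6278*g^5 + 374.72058*g^4 + 496.96743*g^3 - 124.34469*g^2 - 50.44653*g + 84.833602)/(59.319*g^9 + 161.9865*g^8 + 48.88845*g^7 - 241.922825*g^6 - 222.29118*g^5 + 79.619415*g^4 + 162.654354*g^3 + 25.922145*g^2 - 35.7858*g - 12.977875)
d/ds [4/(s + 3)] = -4/(s + 3)^2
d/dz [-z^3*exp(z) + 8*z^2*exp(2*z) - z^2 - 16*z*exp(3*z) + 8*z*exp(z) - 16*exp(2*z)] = -z^3*exp(z) + 16*z^2*exp(2*z) - 3*z^2*exp(z) - 48*z*exp(3*z) + 16*z*exp(2*z) + 8*z*exp(z) - 2*z - 16*exp(3*z) - 32*exp(2*z) + 8*exp(z)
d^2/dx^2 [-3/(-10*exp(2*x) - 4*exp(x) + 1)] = 12*(8*(5*exp(x) + 1)^2*exp(x) - (10*exp(x) + 1)*(10*exp(2*x) + 4*exp(x) - 1))*exp(x)/(10*exp(2*x) + 4*exp(x) - 1)^3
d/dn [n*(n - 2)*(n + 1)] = 3*n^2 - 2*n - 2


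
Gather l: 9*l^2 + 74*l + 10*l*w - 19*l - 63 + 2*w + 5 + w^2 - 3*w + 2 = 9*l^2 + l*(10*w + 55) + w^2 - w - 56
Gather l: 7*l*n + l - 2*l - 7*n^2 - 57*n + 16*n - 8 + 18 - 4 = l*(7*n - 1) - 7*n^2 - 41*n + 6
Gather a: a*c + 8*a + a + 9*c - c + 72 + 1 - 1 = a*(c + 9) + 8*c + 72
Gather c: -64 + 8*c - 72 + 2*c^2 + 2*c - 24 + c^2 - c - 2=3*c^2 + 9*c - 162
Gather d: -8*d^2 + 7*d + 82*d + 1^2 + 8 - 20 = -8*d^2 + 89*d - 11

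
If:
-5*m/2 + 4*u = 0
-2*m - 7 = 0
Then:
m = -7/2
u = -35/16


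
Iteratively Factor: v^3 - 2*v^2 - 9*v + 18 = (v + 3)*(v^2 - 5*v + 6) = (v - 2)*(v + 3)*(v - 3)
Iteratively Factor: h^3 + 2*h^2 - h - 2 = (h - 1)*(h^2 + 3*h + 2) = (h - 1)*(h + 2)*(h + 1)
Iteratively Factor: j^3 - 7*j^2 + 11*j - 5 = (j - 1)*(j^2 - 6*j + 5) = (j - 1)^2*(j - 5)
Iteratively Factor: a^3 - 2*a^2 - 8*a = (a)*(a^2 - 2*a - 8) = a*(a + 2)*(a - 4)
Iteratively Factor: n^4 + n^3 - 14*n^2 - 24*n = (n)*(n^3 + n^2 - 14*n - 24) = n*(n - 4)*(n^2 + 5*n + 6) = n*(n - 4)*(n + 3)*(n + 2)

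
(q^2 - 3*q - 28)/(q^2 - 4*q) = (q^2 - 3*q - 28)/(q*(q - 4))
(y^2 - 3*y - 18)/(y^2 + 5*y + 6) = (y - 6)/(y + 2)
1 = 1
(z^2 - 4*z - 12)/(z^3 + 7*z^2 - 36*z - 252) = (z + 2)/(z^2 + 13*z + 42)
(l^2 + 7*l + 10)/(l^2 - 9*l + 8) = (l^2 + 7*l + 10)/(l^2 - 9*l + 8)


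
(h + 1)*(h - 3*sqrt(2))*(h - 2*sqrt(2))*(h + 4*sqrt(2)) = h^4 - sqrt(2)*h^3 + h^3 - 28*h^2 - sqrt(2)*h^2 - 28*h + 48*sqrt(2)*h + 48*sqrt(2)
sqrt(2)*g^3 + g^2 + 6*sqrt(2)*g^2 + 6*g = g*(g + 6)*(sqrt(2)*g + 1)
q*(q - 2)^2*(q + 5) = q^4 + q^3 - 16*q^2 + 20*q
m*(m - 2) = m^2 - 2*m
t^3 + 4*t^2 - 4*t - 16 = (t - 2)*(t + 2)*(t + 4)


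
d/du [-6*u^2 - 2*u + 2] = -12*u - 2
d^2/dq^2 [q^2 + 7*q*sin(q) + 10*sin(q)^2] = -7*q*sin(q) - 40*sin(q)^2 + 14*cos(q) + 22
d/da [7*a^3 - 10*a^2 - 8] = a*(21*a - 20)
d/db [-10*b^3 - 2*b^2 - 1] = 2*b*(-15*b - 2)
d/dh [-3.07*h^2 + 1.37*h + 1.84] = 1.37 - 6.14*h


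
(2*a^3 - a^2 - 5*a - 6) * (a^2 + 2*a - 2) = 2*a^5 + 3*a^4 - 11*a^3 - 14*a^2 - 2*a + 12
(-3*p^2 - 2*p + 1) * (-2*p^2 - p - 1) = 6*p^4 + 7*p^3 + 3*p^2 + p - 1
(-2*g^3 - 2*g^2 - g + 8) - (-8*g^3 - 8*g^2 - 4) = 6*g^3 + 6*g^2 - g + 12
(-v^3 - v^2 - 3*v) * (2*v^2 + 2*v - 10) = -2*v^5 - 4*v^4 + 2*v^3 + 4*v^2 + 30*v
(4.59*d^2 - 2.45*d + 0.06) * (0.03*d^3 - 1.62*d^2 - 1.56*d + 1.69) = 0.1377*d^5 - 7.5093*d^4 - 3.1896*d^3 + 11.4819*d^2 - 4.2341*d + 0.1014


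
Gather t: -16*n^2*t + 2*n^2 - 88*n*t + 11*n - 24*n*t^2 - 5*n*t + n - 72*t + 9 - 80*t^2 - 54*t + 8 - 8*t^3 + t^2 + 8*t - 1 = 2*n^2 + 12*n - 8*t^3 + t^2*(-24*n - 79) + t*(-16*n^2 - 93*n - 118) + 16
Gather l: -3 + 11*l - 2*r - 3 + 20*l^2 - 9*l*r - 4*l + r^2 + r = 20*l^2 + l*(7 - 9*r) + r^2 - r - 6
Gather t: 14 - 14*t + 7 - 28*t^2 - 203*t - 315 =-28*t^2 - 217*t - 294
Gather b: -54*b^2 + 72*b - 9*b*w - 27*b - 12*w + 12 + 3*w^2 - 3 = -54*b^2 + b*(45 - 9*w) + 3*w^2 - 12*w + 9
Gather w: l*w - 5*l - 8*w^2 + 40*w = -5*l - 8*w^2 + w*(l + 40)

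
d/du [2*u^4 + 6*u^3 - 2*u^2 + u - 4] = 8*u^3 + 18*u^2 - 4*u + 1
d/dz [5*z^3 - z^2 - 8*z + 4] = 15*z^2 - 2*z - 8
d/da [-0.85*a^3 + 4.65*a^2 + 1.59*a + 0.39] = -2.55*a^2 + 9.3*a + 1.59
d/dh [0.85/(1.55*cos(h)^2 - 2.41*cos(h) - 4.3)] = (2.635*cos(h) - 2.0485)*sin(h)/(-1.55*cos(h)^2 + 2.41*cos(h) + 4.3)^2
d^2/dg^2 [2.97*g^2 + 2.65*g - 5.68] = 5.94000000000000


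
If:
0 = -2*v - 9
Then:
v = -9/2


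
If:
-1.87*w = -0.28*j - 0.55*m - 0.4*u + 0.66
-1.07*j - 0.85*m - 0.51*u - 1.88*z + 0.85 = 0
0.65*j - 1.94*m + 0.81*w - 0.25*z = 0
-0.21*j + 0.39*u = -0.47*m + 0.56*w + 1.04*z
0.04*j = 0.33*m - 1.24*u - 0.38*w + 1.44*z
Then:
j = 0.43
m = 0.03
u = 0.22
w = -0.23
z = 0.14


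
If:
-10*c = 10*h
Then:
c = -h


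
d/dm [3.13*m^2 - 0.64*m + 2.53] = 6.26*m - 0.64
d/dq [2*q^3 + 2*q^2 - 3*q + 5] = 6*q^2 + 4*q - 3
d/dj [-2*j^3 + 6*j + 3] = 6 - 6*j^2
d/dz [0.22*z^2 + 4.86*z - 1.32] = 0.44*z + 4.86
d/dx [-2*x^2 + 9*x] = 9 - 4*x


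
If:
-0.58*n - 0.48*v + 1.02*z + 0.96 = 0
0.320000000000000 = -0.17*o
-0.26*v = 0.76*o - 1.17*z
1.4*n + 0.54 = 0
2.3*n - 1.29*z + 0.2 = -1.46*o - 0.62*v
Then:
No Solution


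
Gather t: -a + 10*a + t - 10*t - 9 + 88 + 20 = 9*a - 9*t + 99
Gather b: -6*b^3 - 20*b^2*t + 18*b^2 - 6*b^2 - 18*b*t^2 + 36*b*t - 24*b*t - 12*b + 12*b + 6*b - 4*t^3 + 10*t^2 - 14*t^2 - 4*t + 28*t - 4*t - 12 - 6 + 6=-6*b^3 + b^2*(12 - 20*t) + b*(-18*t^2 + 12*t + 6) - 4*t^3 - 4*t^2 + 20*t - 12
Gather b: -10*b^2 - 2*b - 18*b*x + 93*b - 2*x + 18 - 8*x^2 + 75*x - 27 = -10*b^2 + b*(91 - 18*x) - 8*x^2 + 73*x - 9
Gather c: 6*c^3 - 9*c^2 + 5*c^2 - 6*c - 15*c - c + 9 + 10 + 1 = 6*c^3 - 4*c^2 - 22*c + 20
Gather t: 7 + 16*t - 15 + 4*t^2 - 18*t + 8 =4*t^2 - 2*t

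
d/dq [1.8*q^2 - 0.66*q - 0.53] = 3.6*q - 0.66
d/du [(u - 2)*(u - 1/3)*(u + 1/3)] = 3*u^2 - 4*u - 1/9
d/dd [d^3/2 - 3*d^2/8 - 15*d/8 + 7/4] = 3*d^2/2 - 3*d/4 - 15/8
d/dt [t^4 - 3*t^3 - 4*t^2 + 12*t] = 4*t^3 - 9*t^2 - 8*t + 12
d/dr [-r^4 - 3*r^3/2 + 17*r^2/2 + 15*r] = -4*r^3 - 9*r^2/2 + 17*r + 15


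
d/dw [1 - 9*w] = -9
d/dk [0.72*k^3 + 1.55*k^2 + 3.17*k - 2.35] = 2.16*k^2 + 3.1*k + 3.17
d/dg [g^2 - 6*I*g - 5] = 2*g - 6*I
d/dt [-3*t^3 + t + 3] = 1 - 9*t^2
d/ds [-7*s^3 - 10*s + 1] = -21*s^2 - 10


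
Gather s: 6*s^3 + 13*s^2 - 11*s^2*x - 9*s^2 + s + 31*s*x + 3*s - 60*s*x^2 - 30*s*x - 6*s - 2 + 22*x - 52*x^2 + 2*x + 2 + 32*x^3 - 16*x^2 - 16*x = 6*s^3 + s^2*(4 - 11*x) + s*(-60*x^2 + x - 2) + 32*x^3 - 68*x^2 + 8*x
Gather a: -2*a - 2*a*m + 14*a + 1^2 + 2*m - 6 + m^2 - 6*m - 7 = a*(12 - 2*m) + m^2 - 4*m - 12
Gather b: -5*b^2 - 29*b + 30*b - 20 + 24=-5*b^2 + b + 4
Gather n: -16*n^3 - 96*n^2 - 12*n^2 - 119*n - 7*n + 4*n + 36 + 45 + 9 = -16*n^3 - 108*n^2 - 122*n + 90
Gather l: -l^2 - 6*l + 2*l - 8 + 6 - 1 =-l^2 - 4*l - 3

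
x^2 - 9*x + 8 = (x - 8)*(x - 1)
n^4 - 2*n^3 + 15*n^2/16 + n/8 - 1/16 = (n - 1)^2*(n - 1/4)*(n + 1/4)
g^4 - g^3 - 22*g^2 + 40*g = g*(g - 4)*(g - 2)*(g + 5)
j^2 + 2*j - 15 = (j - 3)*(j + 5)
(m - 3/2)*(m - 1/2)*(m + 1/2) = m^3 - 3*m^2/2 - m/4 + 3/8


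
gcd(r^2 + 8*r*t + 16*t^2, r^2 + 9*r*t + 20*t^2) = r + 4*t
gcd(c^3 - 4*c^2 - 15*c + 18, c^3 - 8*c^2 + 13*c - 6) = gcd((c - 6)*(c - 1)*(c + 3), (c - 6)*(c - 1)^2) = c^2 - 7*c + 6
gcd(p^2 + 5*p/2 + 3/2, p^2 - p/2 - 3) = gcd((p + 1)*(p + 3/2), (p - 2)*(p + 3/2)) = p + 3/2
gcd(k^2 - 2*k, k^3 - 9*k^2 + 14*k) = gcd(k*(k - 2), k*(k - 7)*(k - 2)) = k^2 - 2*k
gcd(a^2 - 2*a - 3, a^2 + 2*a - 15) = a - 3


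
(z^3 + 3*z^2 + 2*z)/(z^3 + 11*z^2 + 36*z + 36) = z*(z + 1)/(z^2 + 9*z + 18)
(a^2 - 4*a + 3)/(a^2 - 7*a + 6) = (a - 3)/(a - 6)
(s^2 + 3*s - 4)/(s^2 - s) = (s + 4)/s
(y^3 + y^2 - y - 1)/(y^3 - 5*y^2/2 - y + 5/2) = 2*(y + 1)/(2*y - 5)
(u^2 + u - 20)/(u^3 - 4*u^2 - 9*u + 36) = (u + 5)/(u^2 - 9)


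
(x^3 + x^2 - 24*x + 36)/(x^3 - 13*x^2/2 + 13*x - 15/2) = 2*(x^2 + 4*x - 12)/(2*x^2 - 7*x + 5)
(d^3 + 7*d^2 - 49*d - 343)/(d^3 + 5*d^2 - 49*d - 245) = (d + 7)/(d + 5)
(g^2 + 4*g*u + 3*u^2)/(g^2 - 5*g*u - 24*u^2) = (-g - u)/(-g + 8*u)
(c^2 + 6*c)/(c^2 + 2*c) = (c + 6)/(c + 2)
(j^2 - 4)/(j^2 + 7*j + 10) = (j - 2)/(j + 5)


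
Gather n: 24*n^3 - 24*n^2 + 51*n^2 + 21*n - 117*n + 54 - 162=24*n^3 + 27*n^2 - 96*n - 108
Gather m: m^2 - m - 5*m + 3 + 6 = m^2 - 6*m + 9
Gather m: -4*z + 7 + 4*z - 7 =0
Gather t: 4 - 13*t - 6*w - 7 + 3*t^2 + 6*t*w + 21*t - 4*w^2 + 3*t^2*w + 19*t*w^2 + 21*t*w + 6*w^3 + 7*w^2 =t^2*(3*w + 3) + t*(19*w^2 + 27*w + 8) + 6*w^3 + 3*w^2 - 6*w - 3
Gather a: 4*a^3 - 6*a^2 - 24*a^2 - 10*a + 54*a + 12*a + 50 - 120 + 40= 4*a^3 - 30*a^2 + 56*a - 30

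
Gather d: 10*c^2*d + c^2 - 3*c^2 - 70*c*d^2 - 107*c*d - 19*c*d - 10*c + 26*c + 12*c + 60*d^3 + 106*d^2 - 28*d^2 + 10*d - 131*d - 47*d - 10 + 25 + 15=-2*c^2 + 28*c + 60*d^3 + d^2*(78 - 70*c) + d*(10*c^2 - 126*c - 168) + 30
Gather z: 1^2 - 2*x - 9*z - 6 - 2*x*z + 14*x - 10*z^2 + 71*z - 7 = 12*x - 10*z^2 + z*(62 - 2*x) - 12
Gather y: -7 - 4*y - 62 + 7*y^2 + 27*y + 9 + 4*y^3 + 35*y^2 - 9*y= 4*y^3 + 42*y^2 + 14*y - 60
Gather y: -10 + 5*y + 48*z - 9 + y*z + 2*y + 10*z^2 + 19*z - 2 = y*(z + 7) + 10*z^2 + 67*z - 21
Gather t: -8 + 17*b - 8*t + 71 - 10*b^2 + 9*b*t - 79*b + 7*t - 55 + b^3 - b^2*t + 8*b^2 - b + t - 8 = b^3 - 2*b^2 - 63*b + t*(-b^2 + 9*b)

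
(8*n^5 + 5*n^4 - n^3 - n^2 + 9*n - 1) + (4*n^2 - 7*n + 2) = 8*n^5 + 5*n^4 - n^3 + 3*n^2 + 2*n + 1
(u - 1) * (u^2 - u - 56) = u^3 - 2*u^2 - 55*u + 56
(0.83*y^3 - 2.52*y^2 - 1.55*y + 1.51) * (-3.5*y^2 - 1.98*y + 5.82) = -2.905*y^5 + 7.1766*y^4 + 15.2452*y^3 - 16.8824*y^2 - 12.0108*y + 8.7882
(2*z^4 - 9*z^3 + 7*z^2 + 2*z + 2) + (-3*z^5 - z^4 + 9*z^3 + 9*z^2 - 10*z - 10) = -3*z^5 + z^4 + 16*z^2 - 8*z - 8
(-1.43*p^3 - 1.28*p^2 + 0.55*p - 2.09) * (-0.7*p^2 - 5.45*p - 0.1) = 1.001*p^5 + 8.6895*p^4 + 6.734*p^3 - 1.4065*p^2 + 11.3355*p + 0.209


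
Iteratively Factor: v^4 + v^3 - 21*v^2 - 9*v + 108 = (v + 3)*(v^3 - 2*v^2 - 15*v + 36) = (v - 3)*(v + 3)*(v^2 + v - 12) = (v - 3)^2*(v + 3)*(v + 4)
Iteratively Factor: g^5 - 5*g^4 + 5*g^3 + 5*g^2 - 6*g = (g - 2)*(g^4 - 3*g^3 - g^2 + 3*g) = (g - 2)*(g - 1)*(g^3 - 2*g^2 - 3*g) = (g - 2)*(g - 1)*(g + 1)*(g^2 - 3*g) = g*(g - 2)*(g - 1)*(g + 1)*(g - 3)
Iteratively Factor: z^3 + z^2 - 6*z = (z - 2)*(z^2 + 3*z) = (z - 2)*(z + 3)*(z)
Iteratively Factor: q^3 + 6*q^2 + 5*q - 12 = (q - 1)*(q^2 + 7*q + 12) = (q - 1)*(q + 4)*(q + 3)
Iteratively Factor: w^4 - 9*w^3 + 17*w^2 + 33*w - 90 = (w - 3)*(w^3 - 6*w^2 - w + 30) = (w - 3)*(w + 2)*(w^2 - 8*w + 15) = (w - 5)*(w - 3)*(w + 2)*(w - 3)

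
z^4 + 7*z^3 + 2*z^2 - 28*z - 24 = (z - 2)*(z + 1)*(z + 2)*(z + 6)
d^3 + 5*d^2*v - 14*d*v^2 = d*(d - 2*v)*(d + 7*v)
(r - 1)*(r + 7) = r^2 + 6*r - 7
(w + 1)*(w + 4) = w^2 + 5*w + 4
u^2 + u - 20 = (u - 4)*(u + 5)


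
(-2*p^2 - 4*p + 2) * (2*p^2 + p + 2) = -4*p^4 - 10*p^3 - 4*p^2 - 6*p + 4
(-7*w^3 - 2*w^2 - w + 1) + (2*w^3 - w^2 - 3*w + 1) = -5*w^3 - 3*w^2 - 4*w + 2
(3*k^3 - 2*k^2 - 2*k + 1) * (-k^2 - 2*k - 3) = -3*k^5 - 4*k^4 - 3*k^3 + 9*k^2 + 4*k - 3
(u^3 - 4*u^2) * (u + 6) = u^4 + 2*u^3 - 24*u^2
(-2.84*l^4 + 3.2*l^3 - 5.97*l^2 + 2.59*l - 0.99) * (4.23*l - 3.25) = -12.0132*l^5 + 22.766*l^4 - 35.6531*l^3 + 30.3582*l^2 - 12.6052*l + 3.2175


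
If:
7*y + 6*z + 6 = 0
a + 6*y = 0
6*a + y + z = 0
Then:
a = 36/217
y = -6/217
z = -30/31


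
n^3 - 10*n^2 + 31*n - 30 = (n - 5)*(n - 3)*(n - 2)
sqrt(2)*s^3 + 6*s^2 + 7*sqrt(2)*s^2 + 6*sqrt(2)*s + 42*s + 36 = (s + 6)*(s + 3*sqrt(2))*(sqrt(2)*s + sqrt(2))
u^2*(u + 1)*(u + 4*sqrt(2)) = u^4 + u^3 + 4*sqrt(2)*u^3 + 4*sqrt(2)*u^2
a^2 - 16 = (a - 4)*(a + 4)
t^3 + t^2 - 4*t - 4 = (t - 2)*(t + 1)*(t + 2)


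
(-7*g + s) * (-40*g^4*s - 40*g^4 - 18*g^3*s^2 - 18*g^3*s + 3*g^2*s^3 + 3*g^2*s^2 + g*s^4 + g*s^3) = 280*g^5*s + 280*g^5 + 86*g^4*s^2 + 86*g^4*s - 39*g^3*s^3 - 39*g^3*s^2 - 4*g^2*s^4 - 4*g^2*s^3 + g*s^5 + g*s^4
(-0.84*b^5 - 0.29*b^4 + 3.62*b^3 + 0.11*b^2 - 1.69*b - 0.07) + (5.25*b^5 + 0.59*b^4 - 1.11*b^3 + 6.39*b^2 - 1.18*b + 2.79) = 4.41*b^5 + 0.3*b^4 + 2.51*b^3 + 6.5*b^2 - 2.87*b + 2.72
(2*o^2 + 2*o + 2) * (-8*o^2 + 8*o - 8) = -16*o^4 - 16*o^2 - 16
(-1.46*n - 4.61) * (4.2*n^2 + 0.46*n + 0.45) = -6.132*n^3 - 20.0336*n^2 - 2.7776*n - 2.0745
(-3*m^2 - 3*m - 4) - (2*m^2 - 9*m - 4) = -5*m^2 + 6*m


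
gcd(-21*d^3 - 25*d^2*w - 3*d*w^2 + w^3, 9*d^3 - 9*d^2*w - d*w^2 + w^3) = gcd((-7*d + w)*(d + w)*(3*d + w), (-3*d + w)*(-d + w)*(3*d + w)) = 3*d + w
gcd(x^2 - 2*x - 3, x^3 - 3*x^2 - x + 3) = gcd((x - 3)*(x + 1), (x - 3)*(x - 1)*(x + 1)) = x^2 - 2*x - 3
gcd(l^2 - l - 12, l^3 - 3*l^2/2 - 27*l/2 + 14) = l - 4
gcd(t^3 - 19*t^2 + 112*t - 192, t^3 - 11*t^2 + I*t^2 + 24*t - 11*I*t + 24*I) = t^2 - 11*t + 24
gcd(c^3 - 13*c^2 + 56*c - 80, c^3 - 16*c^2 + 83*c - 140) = c^2 - 9*c + 20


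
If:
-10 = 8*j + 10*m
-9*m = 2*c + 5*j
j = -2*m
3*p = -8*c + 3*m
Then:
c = 5/6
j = -10/3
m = 5/3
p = -5/9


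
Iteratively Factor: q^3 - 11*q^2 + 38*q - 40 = (q - 4)*(q^2 - 7*q + 10) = (q - 4)*(q - 2)*(q - 5)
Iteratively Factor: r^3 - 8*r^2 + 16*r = (r)*(r^2 - 8*r + 16) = r*(r - 4)*(r - 4)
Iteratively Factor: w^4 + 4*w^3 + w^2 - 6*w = (w)*(w^3 + 4*w^2 + w - 6) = w*(w - 1)*(w^2 + 5*w + 6) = w*(w - 1)*(w + 2)*(w + 3)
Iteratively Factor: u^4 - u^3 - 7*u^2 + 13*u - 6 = (u - 1)*(u^3 - 7*u + 6) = (u - 1)*(u + 3)*(u^2 - 3*u + 2) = (u - 1)^2*(u + 3)*(u - 2)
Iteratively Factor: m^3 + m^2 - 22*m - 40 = (m + 4)*(m^2 - 3*m - 10) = (m - 5)*(m + 4)*(m + 2)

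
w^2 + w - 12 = (w - 3)*(w + 4)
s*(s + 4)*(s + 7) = s^3 + 11*s^2 + 28*s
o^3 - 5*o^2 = o^2*(o - 5)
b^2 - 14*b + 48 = (b - 8)*(b - 6)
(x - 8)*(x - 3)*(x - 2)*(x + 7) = x^4 - 6*x^3 - 45*x^2 + 274*x - 336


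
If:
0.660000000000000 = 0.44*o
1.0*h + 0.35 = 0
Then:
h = -0.35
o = 1.50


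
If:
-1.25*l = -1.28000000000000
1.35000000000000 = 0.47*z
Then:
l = 1.02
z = 2.87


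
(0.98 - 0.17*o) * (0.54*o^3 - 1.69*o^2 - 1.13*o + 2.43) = -0.0918*o^4 + 0.8165*o^3 - 1.4641*o^2 - 1.5205*o + 2.3814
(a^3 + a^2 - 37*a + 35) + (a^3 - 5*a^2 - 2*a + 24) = 2*a^3 - 4*a^2 - 39*a + 59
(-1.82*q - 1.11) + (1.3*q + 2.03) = 0.92 - 0.52*q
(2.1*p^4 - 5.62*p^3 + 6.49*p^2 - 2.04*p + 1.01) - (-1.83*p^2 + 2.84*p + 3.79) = 2.1*p^4 - 5.62*p^3 + 8.32*p^2 - 4.88*p - 2.78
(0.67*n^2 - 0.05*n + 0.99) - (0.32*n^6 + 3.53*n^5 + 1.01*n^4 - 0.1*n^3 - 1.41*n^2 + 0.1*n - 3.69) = -0.32*n^6 - 3.53*n^5 - 1.01*n^4 + 0.1*n^3 + 2.08*n^2 - 0.15*n + 4.68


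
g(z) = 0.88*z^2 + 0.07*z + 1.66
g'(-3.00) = -5.21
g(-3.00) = 9.37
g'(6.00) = 10.63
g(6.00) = 33.76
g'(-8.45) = -14.80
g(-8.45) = 63.90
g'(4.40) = 7.81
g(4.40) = 19.00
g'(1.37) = 2.48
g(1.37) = 3.41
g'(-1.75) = -3.01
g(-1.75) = 4.23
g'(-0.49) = -0.79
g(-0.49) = 1.84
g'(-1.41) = -2.41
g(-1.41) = 3.31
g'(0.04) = 0.14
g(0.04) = 1.66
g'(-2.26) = -3.91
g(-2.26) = 6.00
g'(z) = 1.76*z + 0.07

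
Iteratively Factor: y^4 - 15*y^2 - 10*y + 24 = (y + 2)*(y^3 - 2*y^2 - 11*y + 12) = (y - 4)*(y + 2)*(y^2 + 2*y - 3) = (y - 4)*(y - 1)*(y + 2)*(y + 3)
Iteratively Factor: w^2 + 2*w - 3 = (w + 3)*(w - 1)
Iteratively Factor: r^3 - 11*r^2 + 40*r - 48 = (r - 3)*(r^2 - 8*r + 16) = (r - 4)*(r - 3)*(r - 4)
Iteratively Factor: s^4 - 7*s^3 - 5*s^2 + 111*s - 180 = (s - 5)*(s^3 - 2*s^2 - 15*s + 36) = (s - 5)*(s + 4)*(s^2 - 6*s + 9) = (s - 5)*(s - 3)*(s + 4)*(s - 3)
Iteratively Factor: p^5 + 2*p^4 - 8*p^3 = (p - 2)*(p^4 + 4*p^3) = p*(p - 2)*(p^3 + 4*p^2) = p^2*(p - 2)*(p^2 + 4*p) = p^3*(p - 2)*(p + 4)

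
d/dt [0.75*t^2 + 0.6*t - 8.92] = 1.5*t + 0.6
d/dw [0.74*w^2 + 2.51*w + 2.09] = 1.48*w + 2.51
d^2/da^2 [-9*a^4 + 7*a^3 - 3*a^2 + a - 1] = -108*a^2 + 42*a - 6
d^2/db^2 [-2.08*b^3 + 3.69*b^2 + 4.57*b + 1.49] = 7.38 - 12.48*b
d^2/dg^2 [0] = 0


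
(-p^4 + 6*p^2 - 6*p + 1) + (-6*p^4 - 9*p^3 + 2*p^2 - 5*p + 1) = -7*p^4 - 9*p^3 + 8*p^2 - 11*p + 2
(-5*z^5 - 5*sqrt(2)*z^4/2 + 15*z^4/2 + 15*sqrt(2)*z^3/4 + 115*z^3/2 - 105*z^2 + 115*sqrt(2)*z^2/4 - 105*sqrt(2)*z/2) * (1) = -5*z^5 - 5*sqrt(2)*z^4/2 + 15*z^4/2 + 15*sqrt(2)*z^3/4 + 115*z^3/2 - 105*z^2 + 115*sqrt(2)*z^2/4 - 105*sqrt(2)*z/2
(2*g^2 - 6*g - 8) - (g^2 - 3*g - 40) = g^2 - 3*g + 32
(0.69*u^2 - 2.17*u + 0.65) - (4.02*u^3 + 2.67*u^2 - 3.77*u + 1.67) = -4.02*u^3 - 1.98*u^2 + 1.6*u - 1.02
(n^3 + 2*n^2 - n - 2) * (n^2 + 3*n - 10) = n^5 + 5*n^4 - 5*n^3 - 25*n^2 + 4*n + 20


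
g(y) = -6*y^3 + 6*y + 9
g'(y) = 6 - 18*y^2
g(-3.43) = 230.54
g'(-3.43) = -205.77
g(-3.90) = 341.51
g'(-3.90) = -267.78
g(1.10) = 7.61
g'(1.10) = -15.78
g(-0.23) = 7.69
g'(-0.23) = 5.05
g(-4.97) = 715.76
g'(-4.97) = -438.62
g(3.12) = -154.51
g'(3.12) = -169.22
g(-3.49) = 243.11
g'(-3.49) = -213.24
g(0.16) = 9.94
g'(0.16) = 5.54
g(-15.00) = 20169.00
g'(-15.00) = -4044.00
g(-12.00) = 10305.00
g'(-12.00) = -2586.00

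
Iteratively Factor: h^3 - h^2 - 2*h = (h)*(h^2 - h - 2) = h*(h - 2)*(h + 1)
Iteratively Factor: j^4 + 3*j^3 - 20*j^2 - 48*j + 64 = (j + 4)*(j^3 - j^2 - 16*j + 16) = (j + 4)^2*(j^2 - 5*j + 4) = (j - 1)*(j + 4)^2*(j - 4)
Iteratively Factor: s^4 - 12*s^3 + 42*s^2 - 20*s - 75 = (s + 1)*(s^3 - 13*s^2 + 55*s - 75) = (s - 5)*(s + 1)*(s^2 - 8*s + 15) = (s - 5)^2*(s + 1)*(s - 3)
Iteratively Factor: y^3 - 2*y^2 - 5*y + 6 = (y + 2)*(y^2 - 4*y + 3) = (y - 1)*(y + 2)*(y - 3)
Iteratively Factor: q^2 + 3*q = (q)*(q + 3)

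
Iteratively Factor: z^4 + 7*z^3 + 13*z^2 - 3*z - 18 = (z - 1)*(z^3 + 8*z^2 + 21*z + 18) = (z - 1)*(z + 2)*(z^2 + 6*z + 9) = (z - 1)*(z + 2)*(z + 3)*(z + 3)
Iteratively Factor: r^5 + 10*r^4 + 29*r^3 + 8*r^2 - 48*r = (r + 3)*(r^4 + 7*r^3 + 8*r^2 - 16*r) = (r - 1)*(r + 3)*(r^3 + 8*r^2 + 16*r) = (r - 1)*(r + 3)*(r + 4)*(r^2 + 4*r) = r*(r - 1)*(r + 3)*(r + 4)*(r + 4)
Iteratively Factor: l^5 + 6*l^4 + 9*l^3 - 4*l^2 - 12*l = (l + 2)*(l^4 + 4*l^3 + l^2 - 6*l) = (l - 1)*(l + 2)*(l^3 + 5*l^2 + 6*l) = (l - 1)*(l + 2)*(l + 3)*(l^2 + 2*l) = l*(l - 1)*(l + 2)*(l + 3)*(l + 2)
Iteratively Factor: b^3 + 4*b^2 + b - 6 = (b + 2)*(b^2 + 2*b - 3) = (b - 1)*(b + 2)*(b + 3)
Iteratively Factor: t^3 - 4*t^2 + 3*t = (t)*(t^2 - 4*t + 3) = t*(t - 3)*(t - 1)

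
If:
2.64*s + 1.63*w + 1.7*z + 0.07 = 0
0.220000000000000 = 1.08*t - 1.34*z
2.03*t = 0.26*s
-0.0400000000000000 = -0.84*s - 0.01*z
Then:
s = 0.05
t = 0.01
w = 0.04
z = -0.16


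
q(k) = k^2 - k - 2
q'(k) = 2*k - 1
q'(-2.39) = -5.78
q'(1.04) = 1.08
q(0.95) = -2.05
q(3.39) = 6.10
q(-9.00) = 88.00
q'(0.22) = -0.56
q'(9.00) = 17.00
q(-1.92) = 3.61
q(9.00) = 70.00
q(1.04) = -1.96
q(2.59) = 2.12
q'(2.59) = 4.18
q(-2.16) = 4.83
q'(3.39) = 5.78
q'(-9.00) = -19.00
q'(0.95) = 0.90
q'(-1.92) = -4.84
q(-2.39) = 6.10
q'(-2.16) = -5.32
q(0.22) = -2.17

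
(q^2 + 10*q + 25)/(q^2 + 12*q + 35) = (q + 5)/(q + 7)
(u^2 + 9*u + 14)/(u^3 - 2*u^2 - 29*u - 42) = (u + 7)/(u^2 - 4*u - 21)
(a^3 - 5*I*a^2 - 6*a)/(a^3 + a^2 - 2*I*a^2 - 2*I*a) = (a - 3*I)/(a + 1)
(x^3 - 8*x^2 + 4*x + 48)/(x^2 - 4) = (x^2 - 10*x + 24)/(x - 2)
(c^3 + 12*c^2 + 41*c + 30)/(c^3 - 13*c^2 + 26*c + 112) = (c^3 + 12*c^2 + 41*c + 30)/(c^3 - 13*c^2 + 26*c + 112)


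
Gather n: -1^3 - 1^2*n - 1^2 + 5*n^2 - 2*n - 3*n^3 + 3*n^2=-3*n^3 + 8*n^2 - 3*n - 2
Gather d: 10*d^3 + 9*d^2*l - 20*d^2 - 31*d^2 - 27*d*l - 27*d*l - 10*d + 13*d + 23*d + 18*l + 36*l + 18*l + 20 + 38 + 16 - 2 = 10*d^3 + d^2*(9*l - 51) + d*(26 - 54*l) + 72*l + 72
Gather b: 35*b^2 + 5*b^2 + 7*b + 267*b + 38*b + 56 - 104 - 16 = 40*b^2 + 312*b - 64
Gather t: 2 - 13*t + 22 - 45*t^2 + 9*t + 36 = -45*t^2 - 4*t + 60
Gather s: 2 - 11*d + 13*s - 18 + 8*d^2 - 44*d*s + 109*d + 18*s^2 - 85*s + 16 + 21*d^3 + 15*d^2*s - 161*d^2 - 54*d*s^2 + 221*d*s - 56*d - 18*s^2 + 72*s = 21*d^3 - 153*d^2 - 54*d*s^2 + 42*d + s*(15*d^2 + 177*d)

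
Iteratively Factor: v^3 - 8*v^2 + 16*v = (v)*(v^2 - 8*v + 16) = v*(v - 4)*(v - 4)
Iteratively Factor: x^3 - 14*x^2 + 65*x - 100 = (x - 5)*(x^2 - 9*x + 20) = (x - 5)*(x - 4)*(x - 5)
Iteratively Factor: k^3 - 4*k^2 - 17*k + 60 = (k - 3)*(k^2 - k - 20) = (k - 3)*(k + 4)*(k - 5)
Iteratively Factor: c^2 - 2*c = (c)*(c - 2)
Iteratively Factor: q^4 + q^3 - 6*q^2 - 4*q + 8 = (q + 2)*(q^3 - q^2 - 4*q + 4) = (q + 2)^2*(q^2 - 3*q + 2) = (q - 2)*(q + 2)^2*(q - 1)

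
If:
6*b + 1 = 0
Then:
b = -1/6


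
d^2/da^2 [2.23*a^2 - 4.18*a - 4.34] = 4.46000000000000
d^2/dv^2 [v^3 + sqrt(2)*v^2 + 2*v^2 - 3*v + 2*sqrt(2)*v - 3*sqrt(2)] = 6*v + 2*sqrt(2) + 4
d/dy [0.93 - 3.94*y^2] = -7.88*y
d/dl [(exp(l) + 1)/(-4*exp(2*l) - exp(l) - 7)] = ((exp(l) + 1)*(8*exp(l) + 1) - 4*exp(2*l) - exp(l) - 7)*exp(l)/(4*exp(2*l) + exp(l) + 7)^2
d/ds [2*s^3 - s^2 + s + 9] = 6*s^2 - 2*s + 1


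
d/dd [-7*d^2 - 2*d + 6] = -14*d - 2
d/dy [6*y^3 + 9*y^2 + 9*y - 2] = 18*y^2 + 18*y + 9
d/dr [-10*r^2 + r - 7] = 1 - 20*r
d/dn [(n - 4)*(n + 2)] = 2*n - 2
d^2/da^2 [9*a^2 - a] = 18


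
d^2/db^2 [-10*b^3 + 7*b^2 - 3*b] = 14 - 60*b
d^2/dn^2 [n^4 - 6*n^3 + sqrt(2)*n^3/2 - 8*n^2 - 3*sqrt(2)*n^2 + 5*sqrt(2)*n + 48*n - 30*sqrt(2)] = 12*n^2 - 36*n + 3*sqrt(2)*n - 16 - 6*sqrt(2)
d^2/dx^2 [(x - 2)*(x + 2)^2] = 6*x + 4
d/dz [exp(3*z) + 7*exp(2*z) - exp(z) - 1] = (3*exp(2*z) + 14*exp(z) - 1)*exp(z)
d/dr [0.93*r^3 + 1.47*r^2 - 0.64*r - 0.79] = 2.79*r^2 + 2.94*r - 0.64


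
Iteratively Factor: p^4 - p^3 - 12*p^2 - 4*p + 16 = (p - 1)*(p^3 - 12*p - 16) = (p - 4)*(p - 1)*(p^2 + 4*p + 4) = (p - 4)*(p - 1)*(p + 2)*(p + 2)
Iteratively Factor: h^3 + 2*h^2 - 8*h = (h + 4)*(h^2 - 2*h) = h*(h + 4)*(h - 2)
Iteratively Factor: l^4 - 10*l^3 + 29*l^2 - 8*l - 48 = (l - 3)*(l^3 - 7*l^2 + 8*l + 16) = (l - 4)*(l - 3)*(l^2 - 3*l - 4) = (l - 4)*(l - 3)*(l + 1)*(l - 4)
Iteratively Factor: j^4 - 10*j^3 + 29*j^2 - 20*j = (j)*(j^3 - 10*j^2 + 29*j - 20) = j*(j - 4)*(j^2 - 6*j + 5) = j*(j - 4)*(j - 1)*(j - 5)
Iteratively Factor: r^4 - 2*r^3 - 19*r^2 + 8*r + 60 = (r - 2)*(r^3 - 19*r - 30) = (r - 5)*(r - 2)*(r^2 + 5*r + 6) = (r - 5)*(r - 2)*(r + 2)*(r + 3)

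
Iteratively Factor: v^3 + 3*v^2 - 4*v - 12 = (v - 2)*(v^2 + 5*v + 6) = (v - 2)*(v + 3)*(v + 2)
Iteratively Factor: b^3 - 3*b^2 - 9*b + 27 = (b + 3)*(b^2 - 6*b + 9) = (b - 3)*(b + 3)*(b - 3)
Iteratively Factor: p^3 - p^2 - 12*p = (p + 3)*(p^2 - 4*p) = p*(p + 3)*(p - 4)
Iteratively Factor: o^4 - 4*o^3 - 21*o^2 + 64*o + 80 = (o - 4)*(o^3 - 21*o - 20) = (o - 4)*(o + 1)*(o^2 - o - 20) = (o - 4)*(o + 1)*(o + 4)*(o - 5)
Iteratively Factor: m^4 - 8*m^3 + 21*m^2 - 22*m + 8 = (m - 1)*(m^3 - 7*m^2 + 14*m - 8) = (m - 1)^2*(m^2 - 6*m + 8) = (m - 2)*(m - 1)^2*(m - 4)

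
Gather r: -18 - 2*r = -2*r - 18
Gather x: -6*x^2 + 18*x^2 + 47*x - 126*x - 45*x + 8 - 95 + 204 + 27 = 12*x^2 - 124*x + 144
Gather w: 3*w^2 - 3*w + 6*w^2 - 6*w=9*w^2 - 9*w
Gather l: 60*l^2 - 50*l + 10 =60*l^2 - 50*l + 10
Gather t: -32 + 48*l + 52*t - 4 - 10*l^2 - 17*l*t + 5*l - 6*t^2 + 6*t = -10*l^2 + 53*l - 6*t^2 + t*(58 - 17*l) - 36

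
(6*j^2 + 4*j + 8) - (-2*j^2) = 8*j^2 + 4*j + 8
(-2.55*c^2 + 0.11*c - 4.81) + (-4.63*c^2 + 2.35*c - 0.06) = -7.18*c^2 + 2.46*c - 4.87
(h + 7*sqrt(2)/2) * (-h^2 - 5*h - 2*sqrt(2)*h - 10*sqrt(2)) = -h^3 - 11*sqrt(2)*h^2/2 - 5*h^2 - 55*sqrt(2)*h/2 - 14*h - 70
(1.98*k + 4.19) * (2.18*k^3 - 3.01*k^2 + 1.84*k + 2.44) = 4.3164*k^4 + 3.1744*k^3 - 8.9687*k^2 + 12.5408*k + 10.2236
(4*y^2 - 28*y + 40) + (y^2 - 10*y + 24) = 5*y^2 - 38*y + 64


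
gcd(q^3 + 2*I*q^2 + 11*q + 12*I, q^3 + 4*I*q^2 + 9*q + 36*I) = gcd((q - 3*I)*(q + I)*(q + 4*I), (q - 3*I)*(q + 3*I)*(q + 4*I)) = q^2 + I*q + 12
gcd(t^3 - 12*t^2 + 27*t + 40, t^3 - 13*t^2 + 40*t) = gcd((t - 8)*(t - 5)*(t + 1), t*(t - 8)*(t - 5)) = t^2 - 13*t + 40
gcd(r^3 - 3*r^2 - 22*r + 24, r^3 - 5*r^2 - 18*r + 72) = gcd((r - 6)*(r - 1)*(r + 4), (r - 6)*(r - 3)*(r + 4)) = r^2 - 2*r - 24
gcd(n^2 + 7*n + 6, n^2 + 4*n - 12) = n + 6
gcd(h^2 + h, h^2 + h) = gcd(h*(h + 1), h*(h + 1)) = h^2 + h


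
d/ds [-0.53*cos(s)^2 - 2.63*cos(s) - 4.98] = (1.06*cos(s) + 2.63)*sin(s)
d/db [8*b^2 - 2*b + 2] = 16*b - 2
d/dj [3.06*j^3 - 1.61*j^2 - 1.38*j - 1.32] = 9.18*j^2 - 3.22*j - 1.38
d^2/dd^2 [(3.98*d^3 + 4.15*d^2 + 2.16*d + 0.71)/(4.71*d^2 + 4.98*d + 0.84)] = (1.13686837721616e-13*d^5 + 67.0704119999996*d^3 + 95.8847219999999*d^2 + 65.496492*d + 17.383536)/(104.487111*d^6 + 331.430454*d^5 + 406.333584*d^4 + 241.723224*d^3 + 72.467136*d^2 + 10.541664*d + 0.592704)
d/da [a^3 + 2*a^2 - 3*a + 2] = 3*a^2 + 4*a - 3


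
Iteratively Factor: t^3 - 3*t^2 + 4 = (t - 2)*(t^2 - t - 2) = (t - 2)^2*(t + 1)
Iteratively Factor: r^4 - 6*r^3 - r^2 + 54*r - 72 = (r - 4)*(r^3 - 2*r^2 - 9*r + 18) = (r - 4)*(r - 3)*(r^2 + r - 6) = (r - 4)*(r - 3)*(r - 2)*(r + 3)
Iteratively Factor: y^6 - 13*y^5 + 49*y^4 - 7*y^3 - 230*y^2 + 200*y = (y)*(y^5 - 13*y^4 + 49*y^3 - 7*y^2 - 230*y + 200) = y*(y - 4)*(y^4 - 9*y^3 + 13*y^2 + 45*y - 50) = y*(y - 5)*(y - 4)*(y^3 - 4*y^2 - 7*y + 10) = y*(y - 5)*(y - 4)*(y + 2)*(y^2 - 6*y + 5) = y*(y - 5)^2*(y - 4)*(y + 2)*(y - 1)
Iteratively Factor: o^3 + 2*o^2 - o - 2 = (o + 1)*(o^2 + o - 2) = (o - 1)*(o + 1)*(o + 2)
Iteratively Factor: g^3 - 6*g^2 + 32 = (g - 4)*(g^2 - 2*g - 8) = (g - 4)*(g + 2)*(g - 4)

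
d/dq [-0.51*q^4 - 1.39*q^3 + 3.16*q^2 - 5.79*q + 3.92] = -2.04*q^3 - 4.17*q^2 + 6.32*q - 5.79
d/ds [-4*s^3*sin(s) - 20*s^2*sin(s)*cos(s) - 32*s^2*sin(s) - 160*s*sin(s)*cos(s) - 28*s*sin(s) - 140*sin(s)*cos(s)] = -4*s^3*cos(s) - 12*s^2*sin(s) - 32*s^2*cos(s) - 20*s^2*cos(2*s) - 64*s*sin(s) - 20*s*sin(2*s) - 28*s*cos(s) - 160*s*cos(2*s) - 28*sin(s) - 80*sin(2*s) - 140*cos(2*s)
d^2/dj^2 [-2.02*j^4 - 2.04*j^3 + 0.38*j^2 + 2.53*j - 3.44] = -24.24*j^2 - 12.24*j + 0.76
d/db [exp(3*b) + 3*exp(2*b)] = 3*(exp(b) + 2)*exp(2*b)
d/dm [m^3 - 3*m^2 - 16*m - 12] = 3*m^2 - 6*m - 16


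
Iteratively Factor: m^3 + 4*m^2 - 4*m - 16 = (m - 2)*(m^2 + 6*m + 8) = (m - 2)*(m + 2)*(m + 4)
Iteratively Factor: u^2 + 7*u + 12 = (u + 3)*(u + 4)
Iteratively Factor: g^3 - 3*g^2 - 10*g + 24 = (g + 3)*(g^2 - 6*g + 8) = (g - 4)*(g + 3)*(g - 2)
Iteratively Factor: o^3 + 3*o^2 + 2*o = (o)*(o^2 + 3*o + 2) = o*(o + 2)*(o + 1)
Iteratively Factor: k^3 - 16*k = (k - 4)*(k^2 + 4*k) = (k - 4)*(k + 4)*(k)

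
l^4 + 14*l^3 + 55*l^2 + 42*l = l*(l + 1)*(l + 6)*(l + 7)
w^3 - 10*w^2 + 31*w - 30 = (w - 5)*(w - 3)*(w - 2)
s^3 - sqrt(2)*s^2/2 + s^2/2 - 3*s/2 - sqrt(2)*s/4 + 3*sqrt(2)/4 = (s - 1)*(s + 3/2)*(s - sqrt(2)/2)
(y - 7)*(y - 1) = y^2 - 8*y + 7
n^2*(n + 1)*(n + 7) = n^4 + 8*n^3 + 7*n^2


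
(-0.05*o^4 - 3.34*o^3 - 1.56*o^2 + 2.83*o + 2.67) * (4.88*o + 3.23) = -0.244*o^5 - 16.4607*o^4 - 18.401*o^3 + 8.7716*o^2 + 22.1705*o + 8.6241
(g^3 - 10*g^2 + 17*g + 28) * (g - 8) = g^4 - 18*g^3 + 97*g^2 - 108*g - 224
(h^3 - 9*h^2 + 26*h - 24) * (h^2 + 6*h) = h^5 - 3*h^4 - 28*h^3 + 132*h^2 - 144*h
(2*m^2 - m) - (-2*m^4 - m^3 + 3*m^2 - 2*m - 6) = 2*m^4 + m^3 - m^2 + m + 6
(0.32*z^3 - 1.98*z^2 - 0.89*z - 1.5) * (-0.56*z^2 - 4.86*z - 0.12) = -0.1792*z^5 - 0.4464*z^4 + 10.0828*z^3 + 5.403*z^2 + 7.3968*z + 0.18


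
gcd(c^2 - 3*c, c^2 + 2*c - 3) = 1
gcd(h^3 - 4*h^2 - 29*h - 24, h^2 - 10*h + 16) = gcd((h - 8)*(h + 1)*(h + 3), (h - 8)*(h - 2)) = h - 8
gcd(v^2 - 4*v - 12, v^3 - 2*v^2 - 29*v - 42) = v + 2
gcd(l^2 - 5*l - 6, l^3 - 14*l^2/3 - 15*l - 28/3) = l + 1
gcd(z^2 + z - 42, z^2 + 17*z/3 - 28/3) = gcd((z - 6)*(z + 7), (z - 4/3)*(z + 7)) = z + 7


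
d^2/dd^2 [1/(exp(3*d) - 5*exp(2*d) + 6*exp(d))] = ((-9*exp(2*d) + 20*exp(d) - 6)*(exp(2*d) - 5*exp(d) + 6) + 2*(3*exp(2*d) - 10*exp(d) + 6)^2)*exp(-d)/(exp(2*d) - 5*exp(d) + 6)^3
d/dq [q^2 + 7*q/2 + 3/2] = 2*q + 7/2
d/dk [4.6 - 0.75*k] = -0.750000000000000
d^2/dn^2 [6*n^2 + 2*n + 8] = 12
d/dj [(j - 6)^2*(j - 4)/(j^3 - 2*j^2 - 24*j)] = 2*(7*j^2 - 24*j - 48)/(j^2*(j^2 + 8*j + 16))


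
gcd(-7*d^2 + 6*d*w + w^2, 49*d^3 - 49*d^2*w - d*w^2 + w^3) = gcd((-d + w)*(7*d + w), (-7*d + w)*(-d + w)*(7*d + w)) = -7*d^2 + 6*d*w + w^2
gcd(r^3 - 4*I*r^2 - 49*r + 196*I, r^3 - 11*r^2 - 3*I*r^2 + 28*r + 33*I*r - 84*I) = r - 7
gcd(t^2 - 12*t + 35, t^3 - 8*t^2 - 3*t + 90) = t - 5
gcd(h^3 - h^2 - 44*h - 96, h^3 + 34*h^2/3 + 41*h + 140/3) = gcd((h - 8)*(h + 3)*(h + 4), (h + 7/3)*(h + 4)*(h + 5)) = h + 4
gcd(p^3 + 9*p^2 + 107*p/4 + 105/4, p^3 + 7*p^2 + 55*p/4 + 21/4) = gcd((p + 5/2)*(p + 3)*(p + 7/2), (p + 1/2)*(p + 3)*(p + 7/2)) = p^2 + 13*p/2 + 21/2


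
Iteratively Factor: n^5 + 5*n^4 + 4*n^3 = (n)*(n^4 + 5*n^3 + 4*n^2) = n^2*(n^3 + 5*n^2 + 4*n) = n^2*(n + 1)*(n^2 + 4*n) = n^3*(n + 1)*(n + 4)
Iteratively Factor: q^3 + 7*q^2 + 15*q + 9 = (q + 1)*(q^2 + 6*q + 9) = (q + 1)*(q + 3)*(q + 3)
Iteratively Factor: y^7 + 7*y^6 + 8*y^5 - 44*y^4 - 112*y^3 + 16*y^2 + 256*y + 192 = (y + 3)*(y^6 + 4*y^5 - 4*y^4 - 32*y^3 - 16*y^2 + 64*y + 64) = (y + 2)*(y + 3)*(y^5 + 2*y^4 - 8*y^3 - 16*y^2 + 16*y + 32) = (y + 2)^2*(y + 3)*(y^4 - 8*y^2 + 16) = (y + 2)^3*(y + 3)*(y^3 - 2*y^2 - 4*y + 8) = (y - 2)*(y + 2)^3*(y + 3)*(y^2 - 4) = (y - 2)^2*(y + 2)^3*(y + 3)*(y + 2)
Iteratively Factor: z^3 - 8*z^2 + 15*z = (z - 3)*(z^2 - 5*z) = (z - 5)*(z - 3)*(z)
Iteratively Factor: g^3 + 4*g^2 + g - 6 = (g + 3)*(g^2 + g - 2) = (g + 2)*(g + 3)*(g - 1)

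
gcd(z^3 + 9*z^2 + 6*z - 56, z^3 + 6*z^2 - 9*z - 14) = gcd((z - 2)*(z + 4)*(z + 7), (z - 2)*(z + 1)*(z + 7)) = z^2 + 5*z - 14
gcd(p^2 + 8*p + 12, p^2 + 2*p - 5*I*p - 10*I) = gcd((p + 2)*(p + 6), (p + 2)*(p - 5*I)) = p + 2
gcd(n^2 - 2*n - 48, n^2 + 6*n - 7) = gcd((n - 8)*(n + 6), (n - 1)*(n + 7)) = 1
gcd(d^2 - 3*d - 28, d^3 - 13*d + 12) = d + 4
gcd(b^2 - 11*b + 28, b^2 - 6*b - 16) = 1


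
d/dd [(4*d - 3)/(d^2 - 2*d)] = 2*(-2*d^2 + 3*d - 3)/(d^2*(d^2 - 4*d + 4))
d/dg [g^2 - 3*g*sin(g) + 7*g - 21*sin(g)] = -3*g*cos(g) + 2*g - 3*sin(g) - 21*cos(g) + 7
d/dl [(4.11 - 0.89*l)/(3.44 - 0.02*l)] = (10.249136 - 0.059588*l)/(0.02*l - 3.44)^3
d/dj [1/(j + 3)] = -1/(j + 3)^2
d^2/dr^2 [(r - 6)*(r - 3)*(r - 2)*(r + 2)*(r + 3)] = 20*r^3 - 72*r^2 - 78*r + 156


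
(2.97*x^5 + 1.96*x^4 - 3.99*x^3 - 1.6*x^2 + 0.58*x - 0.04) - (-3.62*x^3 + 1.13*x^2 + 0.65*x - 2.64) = 2.97*x^5 + 1.96*x^4 - 0.37*x^3 - 2.73*x^2 - 0.0700000000000001*x + 2.6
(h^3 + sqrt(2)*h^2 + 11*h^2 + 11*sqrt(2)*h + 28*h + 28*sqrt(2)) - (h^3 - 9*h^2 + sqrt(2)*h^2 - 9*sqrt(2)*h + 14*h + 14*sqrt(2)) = 20*h^2 + 14*h + 20*sqrt(2)*h + 14*sqrt(2)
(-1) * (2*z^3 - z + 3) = -2*z^3 + z - 3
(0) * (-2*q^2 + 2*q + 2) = 0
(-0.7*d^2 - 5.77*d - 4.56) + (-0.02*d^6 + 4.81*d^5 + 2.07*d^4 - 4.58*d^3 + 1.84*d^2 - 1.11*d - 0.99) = -0.02*d^6 + 4.81*d^5 + 2.07*d^4 - 4.58*d^3 + 1.14*d^2 - 6.88*d - 5.55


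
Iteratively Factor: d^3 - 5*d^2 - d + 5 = (d - 5)*(d^2 - 1) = (d - 5)*(d + 1)*(d - 1)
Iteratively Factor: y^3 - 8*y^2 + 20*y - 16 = (y - 4)*(y^2 - 4*y + 4) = (y - 4)*(y - 2)*(y - 2)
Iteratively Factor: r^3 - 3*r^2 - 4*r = (r + 1)*(r^2 - 4*r) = (r - 4)*(r + 1)*(r)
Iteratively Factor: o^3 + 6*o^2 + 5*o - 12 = (o + 4)*(o^2 + 2*o - 3) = (o + 3)*(o + 4)*(o - 1)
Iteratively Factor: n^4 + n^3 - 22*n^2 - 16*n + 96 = (n - 4)*(n^3 + 5*n^2 - 2*n - 24) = (n - 4)*(n + 3)*(n^2 + 2*n - 8) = (n - 4)*(n - 2)*(n + 3)*(n + 4)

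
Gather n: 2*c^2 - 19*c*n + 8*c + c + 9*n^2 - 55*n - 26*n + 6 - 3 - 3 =2*c^2 + 9*c + 9*n^2 + n*(-19*c - 81)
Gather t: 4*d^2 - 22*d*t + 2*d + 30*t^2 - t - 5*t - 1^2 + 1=4*d^2 + 2*d + 30*t^2 + t*(-22*d - 6)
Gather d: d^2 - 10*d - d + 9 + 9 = d^2 - 11*d + 18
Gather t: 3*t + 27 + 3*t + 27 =6*t + 54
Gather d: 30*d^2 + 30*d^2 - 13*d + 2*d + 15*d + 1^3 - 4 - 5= 60*d^2 + 4*d - 8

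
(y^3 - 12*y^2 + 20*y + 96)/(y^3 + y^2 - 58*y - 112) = (y - 6)/(y + 7)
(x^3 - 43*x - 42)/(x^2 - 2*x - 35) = (x^2 + 7*x + 6)/(x + 5)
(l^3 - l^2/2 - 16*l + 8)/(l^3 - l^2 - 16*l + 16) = (l - 1/2)/(l - 1)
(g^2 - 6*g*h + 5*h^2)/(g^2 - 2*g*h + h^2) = (g - 5*h)/(g - h)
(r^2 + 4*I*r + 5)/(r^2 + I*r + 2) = (r + 5*I)/(r + 2*I)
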